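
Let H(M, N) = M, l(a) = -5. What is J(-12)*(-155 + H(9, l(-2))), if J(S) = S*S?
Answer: -21024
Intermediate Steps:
J(S) = S²
J(-12)*(-155 + H(9, l(-2))) = (-12)²*(-155 + 9) = 144*(-146) = -21024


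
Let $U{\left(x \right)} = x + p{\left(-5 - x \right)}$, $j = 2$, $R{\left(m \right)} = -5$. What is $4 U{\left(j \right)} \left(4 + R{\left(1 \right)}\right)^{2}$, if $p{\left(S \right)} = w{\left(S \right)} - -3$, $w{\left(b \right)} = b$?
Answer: $-8$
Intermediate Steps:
$p{\left(S \right)} = 3 + S$ ($p{\left(S \right)} = S - -3 = S + 3 = 3 + S$)
$U{\left(x \right)} = -2$ ($U{\left(x \right)} = x + \left(3 - \left(5 + x\right)\right) = x - \left(2 + x\right) = -2$)
$4 U{\left(j \right)} \left(4 + R{\left(1 \right)}\right)^{2} = 4 \left(-2\right) \left(4 - 5\right)^{2} = - 8 \left(-1\right)^{2} = \left(-8\right) 1 = -8$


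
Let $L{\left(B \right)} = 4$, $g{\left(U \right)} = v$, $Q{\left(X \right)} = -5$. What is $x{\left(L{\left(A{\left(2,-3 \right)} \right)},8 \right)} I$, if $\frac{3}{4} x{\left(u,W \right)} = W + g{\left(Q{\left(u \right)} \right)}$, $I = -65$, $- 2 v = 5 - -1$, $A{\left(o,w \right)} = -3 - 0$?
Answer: $- \frac{1300}{3} \approx -433.33$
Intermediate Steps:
$A{\left(o,w \right)} = -3$ ($A{\left(o,w \right)} = -3 + 0 = -3$)
$v = -3$ ($v = - \frac{5 - -1}{2} = - \frac{5 + 1}{2} = \left(- \frac{1}{2}\right) 6 = -3$)
$g{\left(U \right)} = -3$
$x{\left(u,W \right)} = -4 + \frac{4 W}{3}$ ($x{\left(u,W \right)} = \frac{4 \left(W - 3\right)}{3} = \frac{4 \left(-3 + W\right)}{3} = -4 + \frac{4 W}{3}$)
$x{\left(L{\left(A{\left(2,-3 \right)} \right)},8 \right)} I = \left(-4 + \frac{4}{3} \cdot 8\right) \left(-65\right) = \left(-4 + \frac{32}{3}\right) \left(-65\right) = \frac{20}{3} \left(-65\right) = - \frac{1300}{3}$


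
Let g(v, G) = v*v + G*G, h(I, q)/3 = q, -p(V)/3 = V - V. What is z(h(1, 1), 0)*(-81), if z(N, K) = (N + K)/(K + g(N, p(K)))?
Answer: -27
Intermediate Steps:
p(V) = 0 (p(V) = -3*(V - V) = -3*0 = 0)
h(I, q) = 3*q
g(v, G) = G² + v² (g(v, G) = v² + G² = G² + v²)
z(N, K) = (K + N)/(K + N²) (z(N, K) = (N + K)/(K + (0² + N²)) = (K + N)/(K + (0 + N²)) = (K + N)/(K + N²))
z(h(1, 1), 0)*(-81) = ((0 + 3*1)/(0 + (3*1)²))*(-81) = ((0 + 3)/(0 + 3²))*(-81) = (3/(0 + 9))*(-81) = (3/9)*(-81) = ((⅑)*3)*(-81) = (⅓)*(-81) = -27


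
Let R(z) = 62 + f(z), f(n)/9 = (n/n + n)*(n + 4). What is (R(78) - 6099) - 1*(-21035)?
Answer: 73300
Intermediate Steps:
f(n) = 9*(1 + n)*(4 + n) (f(n) = 9*((n/n + n)*(n + 4)) = 9*((1 + n)*(4 + n)) = 9*(1 + n)*(4 + n))
R(z) = 98 + 9*z**2 + 45*z (R(z) = 62 + (36 + 9*z**2 + 45*z) = 98 + 9*z**2 + 45*z)
(R(78) - 6099) - 1*(-21035) = ((98 + 9*78**2 + 45*78) - 6099) - 1*(-21035) = ((98 + 9*6084 + 3510) - 6099) + 21035 = ((98 + 54756 + 3510) - 6099) + 21035 = (58364 - 6099) + 21035 = 52265 + 21035 = 73300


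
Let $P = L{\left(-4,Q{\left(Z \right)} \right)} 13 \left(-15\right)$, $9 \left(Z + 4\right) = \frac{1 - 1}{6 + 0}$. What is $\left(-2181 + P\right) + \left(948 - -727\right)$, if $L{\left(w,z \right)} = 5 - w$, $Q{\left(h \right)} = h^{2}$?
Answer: $-2261$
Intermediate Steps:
$Z = -4$ ($Z = -4 + \frac{\left(1 - 1\right) \frac{1}{6 + 0}}{9} = -4 + \frac{0 \cdot \frac{1}{6}}{9} = -4 + \frac{1}{9} \cdot 0 = -4 + 0 = -4$)
$P = -1755$ ($P = \left(5 - -4\right) 13 \left(-15\right) = \left(5 + 4\right) 13 \left(-15\right) = 9 \cdot 13 \left(-15\right) = 117 \left(-15\right) = -1755$)
$\left(-2181 + P\right) + \left(948 - -727\right) = \left(-2181 - 1755\right) + \left(948 - -727\right) = -3936 + \left(948 + 727\right) = -3936 + 1675 = -2261$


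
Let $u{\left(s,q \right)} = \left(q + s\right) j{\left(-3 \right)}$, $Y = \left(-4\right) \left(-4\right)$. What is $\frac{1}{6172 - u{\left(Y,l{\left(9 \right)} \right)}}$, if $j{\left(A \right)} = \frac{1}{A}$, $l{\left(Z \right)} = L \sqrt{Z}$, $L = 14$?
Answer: $\frac{3}{18574} \approx 0.00016152$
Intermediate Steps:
$Y = 16$
$l{\left(Z \right)} = 14 \sqrt{Z}$
$u{\left(s,q \right)} = - \frac{q}{3} - \frac{s}{3}$ ($u{\left(s,q \right)} = \frac{q + s}{-3} = \left(q + s\right) \left(- \frac{1}{3}\right) = - \frac{q}{3} - \frac{s}{3}$)
$\frac{1}{6172 - u{\left(Y,l{\left(9 \right)} \right)}} = \frac{1}{6172 - \left(- \frac{14 \sqrt{9}}{3} - \frac{16}{3}\right)} = \frac{1}{6172 - \left(- \frac{14 \cdot 3}{3} - \frac{16}{3}\right)} = \frac{1}{6172 - \left(\left(- \frac{1}{3}\right) 42 - \frac{16}{3}\right)} = \frac{1}{6172 - \left(-14 - \frac{16}{3}\right)} = \frac{1}{6172 - - \frac{58}{3}} = \frac{1}{6172 + \frac{58}{3}} = \frac{1}{\frac{18574}{3}} = \frac{3}{18574}$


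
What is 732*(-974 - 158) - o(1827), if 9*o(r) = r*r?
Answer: -1199505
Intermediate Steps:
o(r) = r²/9 (o(r) = (r*r)/9 = r²/9)
732*(-974 - 158) - o(1827) = 732*(-974 - 158) - 1827²/9 = 732*(-1132) - 3337929/9 = -828624 - 1*370881 = -828624 - 370881 = -1199505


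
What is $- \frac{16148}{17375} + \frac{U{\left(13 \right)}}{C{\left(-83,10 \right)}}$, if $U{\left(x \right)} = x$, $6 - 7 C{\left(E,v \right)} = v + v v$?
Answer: $- \frac{250809}{139000} \approx -1.8044$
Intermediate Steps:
$C{\left(E,v \right)} = \frac{6}{7} - \frac{v}{7} - \frac{v^{2}}{7}$ ($C{\left(E,v \right)} = \frac{6}{7} - \frac{v + v v}{7} = \frac{6}{7} - \frac{v + v^{2}}{7} = \frac{6}{7} - \left(\frac{v}{7} + \frac{v^{2}}{7}\right) = \frac{6}{7} - \frac{v}{7} - \frac{v^{2}}{7}$)
$- \frac{16148}{17375} + \frac{U{\left(13 \right)}}{C{\left(-83,10 \right)}} = - \frac{16148}{17375} + \frac{13}{\frac{6}{7} - \frac{10}{7} - \frac{10^{2}}{7}} = \left(-16148\right) \frac{1}{17375} + \frac{13}{\frac{6}{7} - \frac{10}{7} - \frac{100}{7}} = - \frac{16148}{17375} + \frac{13}{\frac{6}{7} - \frac{10}{7} - \frac{100}{7}} = - \frac{16148}{17375} + \frac{13}{- \frac{104}{7}} = - \frac{16148}{17375} + 13 \left(- \frac{7}{104}\right) = - \frac{16148}{17375} - \frac{7}{8} = - \frac{250809}{139000}$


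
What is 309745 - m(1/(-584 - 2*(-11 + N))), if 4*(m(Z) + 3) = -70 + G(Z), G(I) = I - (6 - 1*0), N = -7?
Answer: 679009265/2192 ≈ 3.0977e+5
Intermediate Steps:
G(I) = -6 + I (G(I) = I - (6 + 0) = I - 1*6 = I - 6 = -6 + I)
m(Z) = -22 + Z/4 (m(Z) = -3 + (-70 + (-6 + Z))/4 = -3 + (-76 + Z)/4 = -3 + (-19 + Z/4) = -22 + Z/4)
309745 - m(1/(-584 - 2*(-11 + N))) = 309745 - (-22 + 1/(4*(-584 - 2*(-11 - 7)))) = 309745 - (-22 + 1/(4*(-584 - 2*(-18)))) = 309745 - (-22 + 1/(4*(-584 + 36))) = 309745 - (-22 + (1/4)/(-548)) = 309745 - (-22 + (1/4)*(-1/548)) = 309745 - (-22 - 1/2192) = 309745 - 1*(-48225/2192) = 309745 + 48225/2192 = 679009265/2192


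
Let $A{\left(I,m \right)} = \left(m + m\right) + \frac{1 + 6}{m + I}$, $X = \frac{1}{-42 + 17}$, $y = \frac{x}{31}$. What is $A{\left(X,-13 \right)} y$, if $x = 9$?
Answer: $- \frac{77859}{10106} \approx -7.7042$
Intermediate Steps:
$y = \frac{9}{31} \approx 0.29032$
$X = - \frac{1}{25}$ ($X = \frac{1}{-25} = - \frac{1}{25} \approx -0.04$)
$A{\left(I,m \right)} = 2 m + \frac{7}{I + m}$
$A{\left(X,-13 \right)} y = \frac{7 + 2 \left(-13\right)^{2} + 2 \left(- \frac{1}{25}\right) \left(-13\right)}{- \frac{1}{25} - 13} \cdot \frac{9}{31} = \frac{7 + 2 \cdot 169 + \frac{26}{25}}{- \frac{326}{25}} \cdot \frac{9}{31} = - \frac{25 \left(7 + 338 + \frac{26}{25}\right)}{326} \cdot \frac{9}{31} = \left(- \frac{25}{326}\right) \frac{8651}{25} \cdot \frac{9}{31} = \left(- \frac{8651}{326}\right) \frac{9}{31} = - \frac{77859}{10106}$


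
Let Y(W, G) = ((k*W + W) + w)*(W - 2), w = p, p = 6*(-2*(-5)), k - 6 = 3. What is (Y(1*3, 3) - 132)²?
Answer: 1764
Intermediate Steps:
k = 9 (k = 6 + 3 = 9)
p = 60 (p = 6*10 = 60)
w = 60
Y(W, G) = (-2 + W)*(60 + 10*W) (Y(W, G) = ((9*W + W) + 60)*(W - 2) = (10*W + 60)*(-2 + W) = (60 + 10*W)*(-2 + W) = (-2 + W)*(60 + 10*W))
(Y(1*3, 3) - 132)² = ((-120 + 10*(1*3)² + 40*(1*3)) - 132)² = ((-120 + 10*3² + 40*3) - 132)² = ((-120 + 10*9 + 120) - 132)² = ((-120 + 90 + 120) - 132)² = (90 - 132)² = (-42)² = 1764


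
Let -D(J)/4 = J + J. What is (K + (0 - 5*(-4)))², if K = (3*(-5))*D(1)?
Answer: 19600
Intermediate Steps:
D(J) = -8*J (D(J) = -4*(J + J) = -8*J)
K = 120 (K = (3*(-5))*(-8*1) = -15*(-8) = 120)
(K + (0 - 5*(-4)))² = (120 + (0 - 5*(-4)))² = (120 + (0 + 20))² = (120 + 20)² = 140² = 19600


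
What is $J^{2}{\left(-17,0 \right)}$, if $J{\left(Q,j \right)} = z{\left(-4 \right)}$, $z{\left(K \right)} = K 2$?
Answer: $64$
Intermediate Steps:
$z{\left(K \right)} = 2 K$
$J{\left(Q,j \right)} = -8$ ($J{\left(Q,j \right)} = 2 \left(-4\right) = -8$)
$J^{2}{\left(-17,0 \right)} = \left(-8\right)^{2} = 64$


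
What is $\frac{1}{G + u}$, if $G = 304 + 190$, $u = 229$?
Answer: $\frac{1}{723} \approx 0.0013831$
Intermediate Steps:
$G = 494$
$\frac{1}{G + u} = \frac{1}{494 + 229} = \frac{1}{723}$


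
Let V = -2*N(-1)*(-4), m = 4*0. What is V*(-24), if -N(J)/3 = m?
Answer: 0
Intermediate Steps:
m = 0
N(J) = 0 (N(J) = -3*0 = 0)
V = 0 (V = -2*0*(-4) = 0*(-4) = 0)
V*(-24) = 0*(-24) = 0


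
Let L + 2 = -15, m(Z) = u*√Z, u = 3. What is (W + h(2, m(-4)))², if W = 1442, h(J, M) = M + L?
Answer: 2030589 + 17100*I ≈ 2.0306e+6 + 17100.0*I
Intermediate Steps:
m(Z) = 3*√Z
L = -17 (L = -2 - 15 = -17)
h(J, M) = -17 + M (h(J, M) = M - 17 = -17 + M)
(W + h(2, m(-4)))² = (1442 + (-17 + 3*√(-4)))² = (1442 + (-17 + 3*(2*I)))² = (1442 + (-17 + 6*I))² = (1425 + 6*I)²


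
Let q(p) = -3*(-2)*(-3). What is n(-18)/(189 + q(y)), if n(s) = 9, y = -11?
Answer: 1/19 ≈ 0.052632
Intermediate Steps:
q(p) = -18 (q(p) = 6*(-3) = -18)
n(-18)/(189 + q(y)) = 9/(189 - 18) = 9/171 = (1/171)*9 = 1/19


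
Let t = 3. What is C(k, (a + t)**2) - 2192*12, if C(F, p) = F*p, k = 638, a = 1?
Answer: -16096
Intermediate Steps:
C(k, (a + t)**2) - 2192*12 = 638*(1 + 3)**2 - 2192*12 = 638*4**2 - 1*26304 = 638*16 - 26304 = 10208 - 26304 = -16096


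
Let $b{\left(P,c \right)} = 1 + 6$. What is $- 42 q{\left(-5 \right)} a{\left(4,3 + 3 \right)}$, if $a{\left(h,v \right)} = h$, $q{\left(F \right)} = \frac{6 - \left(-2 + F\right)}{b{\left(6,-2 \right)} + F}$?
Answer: $-1092$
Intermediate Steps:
$b{\left(P,c \right)} = 7$
$q{\left(F \right)} = \frac{8 - F}{7 + F}$ ($q{\left(F \right)} = \frac{6 - \left(-2 + F\right)}{7 + F} = \frac{8 - F}{7 + F}$)
$- 42 q{\left(-5 \right)} a{\left(4,3 + 3 \right)} = - 42 \frac{8 - -5}{7 - 5} \cdot 4 = - 42 \frac{8 + 5}{2} \cdot 4 = - 42 \cdot \frac{1}{2} \cdot 13 \cdot 4 = \left(-42\right) \frac{13}{2} \cdot 4 = \left(-273\right) 4 = -1092$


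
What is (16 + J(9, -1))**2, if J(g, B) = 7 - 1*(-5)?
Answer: 784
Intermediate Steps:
J(g, B) = 12 (J(g, B) = 7 + 5 = 12)
(16 + J(9, -1))**2 = (16 + 12)**2 = 28**2 = 784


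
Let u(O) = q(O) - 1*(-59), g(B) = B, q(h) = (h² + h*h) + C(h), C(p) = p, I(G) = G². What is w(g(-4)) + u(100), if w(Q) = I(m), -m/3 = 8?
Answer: 20735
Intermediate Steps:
m = -24 (m = -3*8 = -24)
q(h) = h + 2*h² (q(h) = (h² + h*h) + h = (h² + h²) + h = 2*h² + h = h + 2*h²)
u(O) = 59 + O*(1 + 2*O) (u(O) = O*(1 + 2*O) - 1*(-59) = O*(1 + 2*O) + 59 = 59 + O*(1 + 2*O))
w(Q) = 576 (w(Q) = (-24)² = 576)
w(g(-4)) + u(100) = 576 + (59 + 100 + 2*100²) = 576 + (59 + 100 + 2*10000) = 576 + (59 + 100 + 20000) = 576 + 20159 = 20735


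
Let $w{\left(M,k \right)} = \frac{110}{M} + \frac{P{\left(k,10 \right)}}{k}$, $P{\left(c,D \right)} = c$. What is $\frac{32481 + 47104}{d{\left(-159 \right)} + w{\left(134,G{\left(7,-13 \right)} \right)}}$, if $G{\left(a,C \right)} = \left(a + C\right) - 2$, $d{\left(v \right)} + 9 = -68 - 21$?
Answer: $- \frac{5332195}{6444} \approx -827.47$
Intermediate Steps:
$d{\left(v \right)} = -98$ ($d{\left(v \right)} = -9 - 89 = -98$)
$G{\left(a,C \right)} = -2 + C + a$ ($G{\left(a,C \right)} = \left(C + a\right) - 2 = -2 + C + a$)
$w{\left(M,k \right)} = 1 + \frac{110}{M}$ ($w{\left(M,k \right)} = \frac{110}{M} + \frac{k}{k} = \frac{110}{M} + 1 = 1 + \frac{110}{M}$)
$\frac{32481 + 47104}{d{\left(-159 \right)} + w{\left(134,G{\left(7,-13 \right)} \right)}} = \frac{32481 + 47104}{-98 + \frac{110 + 134}{134}} = \frac{79585}{-98 + \frac{1}{134} \cdot 244} = \frac{79585}{-98 + \frac{122}{67}} = \frac{79585}{- \frac{6444}{67}} = 79585 \left(- \frac{67}{6444}\right) = - \frac{5332195}{6444}$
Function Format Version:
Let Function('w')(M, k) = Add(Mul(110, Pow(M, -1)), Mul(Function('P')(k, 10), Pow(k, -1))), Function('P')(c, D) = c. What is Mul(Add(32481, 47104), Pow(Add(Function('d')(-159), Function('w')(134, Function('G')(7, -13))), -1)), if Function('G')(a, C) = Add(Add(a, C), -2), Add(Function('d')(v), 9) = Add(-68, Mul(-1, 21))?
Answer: Rational(-5332195, 6444) ≈ -827.47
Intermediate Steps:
Function('d')(v) = -98 (Function('d')(v) = Add(-9, Add(-68, Mul(-1, 21))) = Add(-9, Add(-68, -21)) = Add(-9, -89) = -98)
Function('G')(a, C) = Add(-2, C, a) (Function('G')(a, C) = Add(Add(C, a), -2) = Add(-2, C, a))
Function('w')(M, k) = Add(1, Mul(110, Pow(M, -1))) (Function('w')(M, k) = Add(Mul(110, Pow(M, -1)), Mul(k, Pow(k, -1))) = Add(Mul(110, Pow(M, -1)), 1) = Add(1, Mul(110, Pow(M, -1))))
Mul(Add(32481, 47104), Pow(Add(Function('d')(-159), Function('w')(134, Function('G')(7, -13))), -1)) = Mul(Add(32481, 47104), Pow(Add(-98, Mul(Pow(134, -1), Add(110, 134))), -1)) = Mul(79585, Pow(Add(-98, Mul(Rational(1, 134), 244)), -1)) = Mul(79585, Pow(Add(-98, Rational(122, 67)), -1)) = Mul(79585, Pow(Rational(-6444, 67), -1)) = Mul(79585, Rational(-67, 6444)) = Rational(-5332195, 6444)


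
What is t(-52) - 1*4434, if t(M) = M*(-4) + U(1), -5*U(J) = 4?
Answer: -21134/5 ≈ -4226.8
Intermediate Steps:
U(J) = -4/5 (U(J) = -1/5*4 = -4/5)
t(M) = -4/5 - 4*M (t(M) = M*(-4) - 4/5 = -4*M - 4/5 = -4/5 - 4*M)
t(-52) - 1*4434 = (-4/5 - 4*(-52)) - 1*4434 = (-4/5 + 208) - 4434 = 1036/5 - 4434 = -21134/5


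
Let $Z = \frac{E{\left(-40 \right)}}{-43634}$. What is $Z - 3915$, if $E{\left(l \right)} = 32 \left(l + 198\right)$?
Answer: $- \frac{85416083}{21817} \approx -3915.1$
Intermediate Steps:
$E{\left(l \right)} = 6336 + 32 l$ ($E{\left(l \right)} = 32 \left(198 + l\right) = 6336 + 32 l$)
$Z = - \frac{2528}{21817}$ ($Z = \frac{6336 + 32 \left(-40\right)}{-43634} = \left(6336 - 1280\right) \left(- \frac{1}{43634}\right) = 5056 \left(- \frac{1}{43634}\right) = - \frac{2528}{21817} \approx -0.11587$)
$Z - 3915 = - \frac{2528}{21817} - 3915 = - \frac{85416083}{21817}$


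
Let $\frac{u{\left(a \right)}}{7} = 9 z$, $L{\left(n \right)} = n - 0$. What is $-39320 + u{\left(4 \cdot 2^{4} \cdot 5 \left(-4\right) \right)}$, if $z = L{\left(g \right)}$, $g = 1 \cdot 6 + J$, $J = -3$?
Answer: $-39131$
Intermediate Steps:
$g = 3$ ($g = 1 \cdot 6 - 3 = 6 - 3 = 3$)
$L{\left(n \right)} = n$ ($L{\left(n \right)} = n + 0 = n$)
$z = 3$
$u{\left(a \right)} = 189$ ($u{\left(a \right)} = 7 \cdot 9 \cdot 3 = 7 \cdot 27 = 189$)
$-39320 + u{\left(4 \cdot 2^{4} \cdot 5 \left(-4\right) \right)} = -39320 + 189 = -39131$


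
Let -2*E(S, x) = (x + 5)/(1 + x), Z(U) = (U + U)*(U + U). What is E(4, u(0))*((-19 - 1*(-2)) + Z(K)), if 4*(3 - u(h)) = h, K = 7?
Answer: -179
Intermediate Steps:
Z(U) = 4*U**2 (Z(U) = (2*U)*(2*U) = 4*U**2)
u(h) = 3 - h/4
E(S, x) = -(5 + x)/(2*(1 + x)) (E(S, x) = -(x + 5)/(2*(1 + x)) = -(5 + x)/(2*(1 + x)))
E(4, u(0))*((-19 - 1*(-2)) + Z(K)) = ((-5 - (3 - 1/4*0))/(2*(1 + (3 - 1/4*0))))*((-19 - 1*(-2)) + 4*7**2) = ((-5 - (3 + 0))/(2*(1 + (3 + 0))))*((-19 + 2) + 4*49) = ((-5 - 1*3)/(2*(1 + 3)))*(-17 + 196) = ((1/2)*(-5 - 3)/4)*179 = ((1/2)*(1/4)*(-8))*179 = -1*179 = -179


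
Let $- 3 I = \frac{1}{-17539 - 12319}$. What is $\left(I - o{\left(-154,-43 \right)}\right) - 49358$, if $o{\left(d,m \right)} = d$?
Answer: $- \frac{4407399095}{89574} \approx -49204.0$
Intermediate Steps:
$I = \frac{1}{89574}$ ($I = - \frac{1}{3 \left(-17539 - 12319\right)} = - \frac{1}{3 \left(-29858\right)} = \left(- \frac{1}{3}\right) \left(- \frac{1}{29858}\right) = \frac{1}{89574} \approx 1.1164 \cdot 10^{-5}$)
$\left(I - o{\left(-154,-43 \right)}\right) - 49358 = \left(\frac{1}{89574} - -154\right) - 49358 = \left(\frac{1}{89574} + 154\right) - 49358 = \frac{13794397}{89574} - 49358 = - \frac{4407399095}{89574}$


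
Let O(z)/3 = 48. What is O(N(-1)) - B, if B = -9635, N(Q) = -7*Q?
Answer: 9779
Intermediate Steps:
O(z) = 144 (O(z) = 3*48 = 144)
O(N(-1)) - B = 144 - 1*(-9635) = 144 + 9635 = 9779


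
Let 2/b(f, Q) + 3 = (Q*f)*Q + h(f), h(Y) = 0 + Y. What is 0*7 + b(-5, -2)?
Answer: -1/14 ≈ -0.071429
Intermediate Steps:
h(Y) = Y
b(f, Q) = 2/(-3 + f + f*Q**2) (b(f, Q) = 2/(-3 + ((Q*f)*Q + f)) = 2/(-3 + (f*Q**2 + f)) = 2/(-3 + (f + f*Q**2)) = 2/(-3 + f + f*Q**2))
0*7 + b(-5, -2) = 0*7 + 2/(-3 - 5 - 5*(-2)**2) = 0 + 2/(-3 - 5 - 5*4) = 0 + 2/(-3 - 5 - 20) = 0 + 2/(-28) = 0 + 2*(-1/28) = 0 - 1/14 = -1/14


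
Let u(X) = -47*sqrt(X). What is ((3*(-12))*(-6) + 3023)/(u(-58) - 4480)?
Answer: -7255360/10099261 + 152233*I*sqrt(58)/20198522 ≈ -0.7184 + 0.057399*I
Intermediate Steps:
((3*(-12))*(-6) + 3023)/(u(-58) - 4480) = ((3*(-12))*(-6) + 3023)/(-47*I*sqrt(58) - 4480) = (-36*(-6) + 3023)/(-47*I*sqrt(58) - 4480) = (216 + 3023)/(-47*I*sqrt(58) - 4480) = 3239/(-4480 - 47*I*sqrt(58))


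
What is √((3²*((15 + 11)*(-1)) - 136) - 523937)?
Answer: I*√524307 ≈ 724.09*I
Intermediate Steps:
√((3²*((15 + 11)*(-1)) - 136) - 523937) = √((9*(26*(-1)) - 136) - 523937) = √((9*(-26) - 136) - 523937) = √((-234 - 136) - 523937) = √(-370 - 523937) = √(-524307) = I*√524307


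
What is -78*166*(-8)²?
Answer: -828672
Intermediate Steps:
-78*166*(-8)² = -12948*64 = -828672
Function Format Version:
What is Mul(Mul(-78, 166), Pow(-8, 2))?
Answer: -828672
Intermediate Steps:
Mul(Mul(-78, 166), Pow(-8, 2)) = Mul(-12948, 64) = -828672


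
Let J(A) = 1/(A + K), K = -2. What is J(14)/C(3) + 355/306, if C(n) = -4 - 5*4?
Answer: 5663/4896 ≈ 1.1567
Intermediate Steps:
C(n) = -24 (C(n) = -4 - 20 = -24)
J(A) = 1/(-2 + A) (J(A) = 1/(A - 2) = 1/(-2 + A))
J(14)/C(3) + 355/306 = 1/((-2 + 14)*(-24)) + 355/306 = -1/24/12 + 355*(1/306) = (1/12)*(-1/24) + 355/306 = -1/288 + 355/306 = 5663/4896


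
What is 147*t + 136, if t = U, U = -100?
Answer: -14564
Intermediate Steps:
t = -100
147*t + 136 = 147*(-100) + 136 = -14700 + 136 = -14564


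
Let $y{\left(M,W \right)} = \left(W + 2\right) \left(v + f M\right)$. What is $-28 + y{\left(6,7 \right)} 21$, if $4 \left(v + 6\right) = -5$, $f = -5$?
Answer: $- \frac{28273}{4} \approx -7068.3$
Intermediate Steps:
$v = - \frac{29}{4}$ ($v = -6 + \frac{1}{4} \left(-5\right) = -6 - \frac{5}{4} = - \frac{29}{4} \approx -7.25$)
$y{\left(M,W \right)} = \left(2 + W\right) \left(- \frac{29}{4} - 5 M\right)$ ($y{\left(M,W \right)} = \left(W + 2\right) \left(- \frac{29}{4} - 5 M\right) = \left(2 + W\right) \left(- \frac{29}{4} - 5 M\right)$)
$-28 + y{\left(6,7 \right)} 21 = -28 + \left(- \frac{29}{2} - 60 - \frac{203}{4} - 30 \cdot 7\right) 21 = -28 + \left(- \frac{29}{2} - 60 - \frac{203}{4} - 210\right) 21 = -28 - \frac{28161}{4} = - \frac{28273}{4}$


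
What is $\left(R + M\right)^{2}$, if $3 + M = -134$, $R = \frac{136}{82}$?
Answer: $\frac{30791401}{1681} \approx 18317.0$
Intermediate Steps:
$R = \frac{68}{41}$ ($R = 136 \cdot \frac{1}{82} = \frac{68}{41} \approx 1.6585$)
$M = -137$ ($M = -3 - 134 = -137$)
$\left(R + M\right)^{2} = \left(\frac{68}{41} - 137\right)^{2} = \left(- \frac{5549}{41}\right)^{2} = \frac{30791401}{1681}$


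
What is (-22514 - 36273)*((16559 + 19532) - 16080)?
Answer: -1176386657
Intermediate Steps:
(-22514 - 36273)*((16559 + 19532) - 16080) = -58787*(36091 - 16080) = -58787*20011 = -1176386657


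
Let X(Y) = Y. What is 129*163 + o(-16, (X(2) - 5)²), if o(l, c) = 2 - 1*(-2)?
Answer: 21031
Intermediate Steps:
o(l, c) = 4 (o(l, c) = 2 + 2 = 4)
129*163 + o(-16, (X(2) - 5)²) = 129*163 + 4 = 21027 + 4 = 21031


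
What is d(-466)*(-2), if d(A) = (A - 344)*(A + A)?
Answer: -1509840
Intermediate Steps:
d(A) = 2*A*(-344 + A) (d(A) = (-344 + A)*(2*A) = 2*A*(-344 + A))
d(-466)*(-2) = (2*(-466)*(-344 - 466))*(-2) = (2*(-466)*(-810))*(-2) = 754920*(-2) = -1509840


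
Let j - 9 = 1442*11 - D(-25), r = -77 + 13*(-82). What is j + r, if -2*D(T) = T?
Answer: 29431/2 ≈ 14716.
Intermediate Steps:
D(T) = -T/2
r = -1143 (r = -77 - 1066 = -1143)
j = 31717/2 (j = 9 + (1442*11 - (-1)*(-25)/2) = 9 + (15862 - 1*25/2) = 9 + (15862 - 25/2) = 9 + 31699/2 = 31717/2 ≈ 15859.)
j + r = 31717/2 - 1143 = 29431/2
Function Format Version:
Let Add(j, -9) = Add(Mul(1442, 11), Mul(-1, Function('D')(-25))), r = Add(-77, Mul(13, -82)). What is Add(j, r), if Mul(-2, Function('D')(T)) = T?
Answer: Rational(29431, 2) ≈ 14716.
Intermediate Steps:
Function('D')(T) = Mul(Rational(-1, 2), T)
r = -1143 (r = Add(-77, -1066) = -1143)
j = Rational(31717, 2) (j = Add(9, Add(Mul(1442, 11), Mul(-1, Mul(Rational(-1, 2), -25)))) = Add(9, Add(15862, Mul(-1, Rational(25, 2)))) = Add(9, Add(15862, Rational(-25, 2))) = Add(9, Rational(31699, 2)) = Rational(31717, 2) ≈ 15859.)
Add(j, r) = Add(Rational(31717, 2), -1143) = Rational(29431, 2)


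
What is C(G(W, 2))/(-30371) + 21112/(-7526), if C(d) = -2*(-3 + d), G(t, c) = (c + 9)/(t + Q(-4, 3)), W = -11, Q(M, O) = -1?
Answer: -1923754517/685716438 ≈ -2.8055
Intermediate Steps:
G(t, c) = (9 + c)/(-1 + t) (G(t, c) = (c + 9)/(t - 1) = (9 + c)/(-1 + t))
C(d) = 6 - 2*d
C(G(W, 2))/(-30371) + 21112/(-7526) = (6 - 2*(9 + 2)/(-1 - 11))/(-30371) + 21112/(-7526) = (6 - 2*11/(-12))*(-1/30371) + 21112*(-1/7526) = (6 - (-1)*11/6)*(-1/30371) - 10556/3763 = (6 - 2*(-11/12))*(-1/30371) - 10556/3763 = (6 + 11/6)*(-1/30371) - 10556/3763 = (47/6)*(-1/30371) - 10556/3763 = -47/182226 - 10556/3763 = -1923754517/685716438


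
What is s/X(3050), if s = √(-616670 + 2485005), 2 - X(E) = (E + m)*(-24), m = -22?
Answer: √1868335/72674 ≈ 0.018808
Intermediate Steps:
X(E) = -526 + 24*E (X(E) = 2 - (E - 22)*(-24) = 2 - (-22 + E)*(-24) = 2 - (528 - 24*E) = 2 + (-528 + 24*E) = -526 + 24*E)
s = √1868335 ≈ 1366.9
s/X(3050) = √1868335/(-526 + 24*3050) = √1868335/(-526 + 73200) = √1868335/72674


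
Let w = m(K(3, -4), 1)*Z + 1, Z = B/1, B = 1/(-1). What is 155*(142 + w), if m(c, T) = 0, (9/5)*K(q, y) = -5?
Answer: 22165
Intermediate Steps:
B = -1
K(q, y) = -25/9 (K(q, y) = (5/9)*(-5) = -25/9)
Z = -1 (Z = -1/1 = -1*1 = -1)
w = 1 (w = 0*(-1) + 1 = 0 + 1 = 1)
155*(142 + w) = 155*(142 + 1) = 155*143 = 22165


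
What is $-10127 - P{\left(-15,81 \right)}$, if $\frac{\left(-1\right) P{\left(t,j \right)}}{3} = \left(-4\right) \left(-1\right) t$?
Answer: $-10307$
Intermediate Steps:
$P{\left(t,j \right)} = - 12 t$ ($P{\left(t,j \right)} = - 3 \left(-4\right) \left(-1\right) t = - 3 \cdot 4 t = - 12 t$)
$-10127 - P{\left(-15,81 \right)} = -10127 - \left(-12\right) \left(-15\right) = -10127 - 180 = -10307$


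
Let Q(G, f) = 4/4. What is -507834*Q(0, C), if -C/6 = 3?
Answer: -507834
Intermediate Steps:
C = -18 (C = -6*3 = -18)
Q(G, f) = 1 (Q(G, f) = 4*(¼) = 1)
-507834*Q(0, C) = -507834*1 = -507834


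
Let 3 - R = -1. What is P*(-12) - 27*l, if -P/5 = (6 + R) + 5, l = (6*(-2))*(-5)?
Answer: -720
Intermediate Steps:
R = 4 (R = 3 - 1*(-1) = 3 + 1 = 4)
l = 60 (l = -12*(-5) = 60)
P = -75 (P = -5*((6 + 4) + 5) = -5*(10 + 5) = -5*15 = -75)
P*(-12) - 27*l = -75*(-12) - 27*60 = 900 - 1620 = -720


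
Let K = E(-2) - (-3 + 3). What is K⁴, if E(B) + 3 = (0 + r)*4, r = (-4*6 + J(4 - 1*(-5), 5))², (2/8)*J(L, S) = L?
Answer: 107799932241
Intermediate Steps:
J(L, S) = 4*L
r = 144 (r = (-4*6 + 4*(4 - 1*(-5)))² = (-24 + 4*(4 + 5))² = (-24 + 4*9)² = (-24 + 36)² = 12² = 144)
E(B) = 573 (E(B) = -3 + (0 + 144)*4 = -3 + 144*4 = -3 + 576 = 573)
K = 573 (K = 573 - (-3 + 3) = 573 - 1*0 = 573 + 0 = 573)
K⁴ = 573⁴ = 107799932241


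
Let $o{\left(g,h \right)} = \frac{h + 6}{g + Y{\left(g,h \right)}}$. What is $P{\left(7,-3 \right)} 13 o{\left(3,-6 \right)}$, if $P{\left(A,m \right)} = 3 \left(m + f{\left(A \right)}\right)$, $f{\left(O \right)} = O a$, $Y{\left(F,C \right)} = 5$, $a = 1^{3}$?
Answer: $0$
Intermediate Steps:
$a = 1$
$f{\left(O \right)} = O$ ($f{\left(O \right)} = O 1 = O$)
$o{\left(g,h \right)} = \frac{6 + h}{5 + g}$ ($o{\left(g,h \right)} = \frac{h + 6}{g + 5} = \frac{6 + h}{5 + g}$)
$P{\left(A,m \right)} = 3 A + 3 m$ ($P{\left(A,m \right)} = 3 \left(m + A\right) = 3 \left(A + m\right) = 3 A + 3 m$)
$P{\left(7,-3 \right)} 13 o{\left(3,-6 \right)} = \left(3 \cdot 7 + 3 \left(-3\right)\right) 13 \frac{6 - 6}{5 + 3} = \left(21 - 9\right) 13 \cdot \frac{1}{8} \cdot 0 = 12 \cdot 13 \cdot \frac{1}{8} \cdot 0 = 156 \cdot 0 = 0$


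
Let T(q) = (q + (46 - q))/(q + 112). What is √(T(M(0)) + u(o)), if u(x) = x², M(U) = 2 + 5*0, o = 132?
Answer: √56611887/57 ≈ 132.00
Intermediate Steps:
M(U) = 2 (M(U) = 2 + 0 = 2)
T(q) = 46/(112 + q)
√(T(M(0)) + u(o)) = √(46/(112 + 2) + 132²) = √(46/114 + 17424) = √(46*(1/114) + 17424) = √(23/57 + 17424) = √(993191/57) = √56611887/57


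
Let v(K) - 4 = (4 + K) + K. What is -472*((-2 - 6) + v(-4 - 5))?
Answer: 8496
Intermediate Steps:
v(K) = 8 + 2*K (v(K) = 4 + ((4 + K) + K) = 4 + (4 + 2*K) = 8 + 2*K)
-472*((-2 - 6) + v(-4 - 5)) = -472*((-2 - 6) + (8 + 2*(-4 - 5))) = -472*(-8 + (8 + 2*(-9))) = -472*(-8 + (8 - 18)) = -472*(-8 - 10) = -472*(-18) = 8496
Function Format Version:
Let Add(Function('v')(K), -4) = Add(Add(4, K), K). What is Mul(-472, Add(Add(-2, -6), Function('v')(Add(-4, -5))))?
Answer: 8496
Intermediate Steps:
Function('v')(K) = Add(8, Mul(2, K)) (Function('v')(K) = Add(4, Add(Add(4, K), K)) = Add(4, Add(4, Mul(2, K))) = Add(8, Mul(2, K)))
Mul(-472, Add(Add(-2, -6), Function('v')(Add(-4, -5)))) = Mul(-472, Add(Add(-2, -6), Add(8, Mul(2, Add(-4, -5))))) = Mul(-472, Add(-8, Add(8, Mul(2, -9)))) = Mul(-472, Add(-8, Add(8, -18))) = Mul(-472, Add(-8, -10)) = Mul(-472, -18) = 8496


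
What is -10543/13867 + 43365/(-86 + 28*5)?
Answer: 200257711/249606 ≈ 802.29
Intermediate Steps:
-10543/13867 + 43365/(-86 + 28*5) = -10543*1/13867 + 43365/(-86 + 140) = -10543/13867 + 43365/54 = -10543/13867 + 43365*(1/54) = -10543/13867 + 14455/18 = 200257711/249606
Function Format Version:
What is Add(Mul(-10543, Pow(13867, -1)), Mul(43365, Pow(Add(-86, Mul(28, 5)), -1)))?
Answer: Rational(200257711, 249606) ≈ 802.29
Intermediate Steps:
Add(Mul(-10543, Pow(13867, -1)), Mul(43365, Pow(Add(-86, Mul(28, 5)), -1))) = Add(Mul(-10543, Rational(1, 13867)), Mul(43365, Pow(Add(-86, 140), -1))) = Add(Rational(-10543, 13867), Mul(43365, Pow(54, -1))) = Add(Rational(-10543, 13867), Mul(43365, Rational(1, 54))) = Add(Rational(-10543, 13867), Rational(14455, 18)) = Rational(200257711, 249606)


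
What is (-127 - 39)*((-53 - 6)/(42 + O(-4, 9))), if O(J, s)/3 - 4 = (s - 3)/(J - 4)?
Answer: 39176/207 ≈ 189.26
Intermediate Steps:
O(J, s) = 12 + 3*(-3 + s)/(-4 + J) (O(J, s) = 12 + 3*((s - 3)/(J - 4)) = 12 + 3*((-3 + s)/(-4 + J)) = 12 + 3*(-3 + s)/(-4 + J))
(-127 - 39)*((-53 - 6)/(42 + O(-4, 9))) = (-127 - 39)*((-53 - 6)/(42 + 3*(-19 + 9 + 4*(-4))/(-4 - 4))) = -(-9794)/(42 + 3*(-19 + 9 - 16)/(-8)) = -(-9794)/(42 + 3*(-⅛)*(-26)) = -(-9794)/(42 + 39/4) = -(-9794)/207/4 = -(-9794)*4/207 = -166*(-236/207) = 39176/207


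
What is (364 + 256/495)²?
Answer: 32557150096/245025 ≈ 1.3287e+5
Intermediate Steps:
(364 + 256/495)² = (180436/495)² = 32557150096/245025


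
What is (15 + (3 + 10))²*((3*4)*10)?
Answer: 94080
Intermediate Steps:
(15 + (3 + 10))²*((3*4)*10) = (15 + 13)²*(12*10) = 28²*120 = 784*120 = 94080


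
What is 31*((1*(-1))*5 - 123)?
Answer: -3968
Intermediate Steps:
31*((1*(-1))*5 - 123) = 31*(-1*5 - 123) = 31*(-5 - 123) = 31*(-128) = -3968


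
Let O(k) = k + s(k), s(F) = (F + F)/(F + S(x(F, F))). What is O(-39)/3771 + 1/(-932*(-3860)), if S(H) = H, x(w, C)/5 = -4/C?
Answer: -66548635723/6787646042640 ≈ -0.0098044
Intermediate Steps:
x(w, C) = -20/C (x(w, C) = 5*(-4/C) = -20/C)
s(F) = 2*F/(F - 20/F) (s(F) = (F + F)/(F - 20/F) = (2*F)/(F - 20/F) = 2*F/(F - 20/F))
O(k) = k + 2*k**2/(-20 + k**2)
O(-39)/3771 + 1/(-932*(-3860)) = -39*(-20 + (-39)**2 + 2*(-39))/(-20 + (-39)**2)/3771 + 1/(-932*(-3860)) = -39*(-20 + 1521 - 78)/(-20 + 1521)*(1/3771) - 1/932*(-1/3860) = -39*1423/1501*(1/3771) + 1/3597520 = -39*1/1501*1423*(1/3771) + 1/3597520 = -55497/1501*1/3771 + 1/3597520 = -18499/1886757 + 1/3597520 = -66548635723/6787646042640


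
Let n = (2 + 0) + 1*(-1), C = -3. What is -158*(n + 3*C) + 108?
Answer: 1372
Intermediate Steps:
n = 1 (n = 2 - 1 = 1)
-158*(n + 3*C) + 108 = -158*(1 + 3*(-3)) + 108 = -158*(1 - 9) + 108 = -158*(-8) + 108 = 1264 + 108 = 1372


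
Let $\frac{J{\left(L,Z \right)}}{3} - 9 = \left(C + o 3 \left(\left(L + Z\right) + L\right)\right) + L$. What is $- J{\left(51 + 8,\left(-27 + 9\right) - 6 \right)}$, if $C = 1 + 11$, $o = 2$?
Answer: $-1932$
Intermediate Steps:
$C = 12$
$J{\left(L,Z \right)} = 63 + 18 Z + 39 L$ ($J{\left(L,Z \right)} = 27 + 3 \left(\left(12 + 2 \cdot 3 \left(\left(L + Z\right) + L\right)\right) + L\right) = 27 + 3 \left(\left(12 + 6 \left(Z + 2 L\right)\right) + L\right) = 27 + 3 \left(\left(12 + \left(6 Z + 12 L\right)\right) + L\right) = 27 + 3 \left(\left(12 + 6 Z + 12 L\right) + L\right) = 27 + 3 \left(12 + 6 Z + 13 L\right) = 27 + \left(36 + 18 Z + 39 L\right) = 63 + 18 Z + 39 L$)
$- J{\left(51 + 8,\left(-27 + 9\right) - 6 \right)} = - (63 + 18 \left(\left(-27 + 9\right) - 6\right) + 39 \left(51 + 8\right)) = - (63 + 18 \left(-18 - 6\right) + 39 \cdot 59) = - (63 + 18 \left(-24\right) + 2301) = - (63 - 432 + 2301) = \left(-1\right) 1932 = -1932$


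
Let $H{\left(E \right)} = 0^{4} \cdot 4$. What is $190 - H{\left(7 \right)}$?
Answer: $190$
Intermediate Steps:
$H{\left(E \right)} = 0$ ($H{\left(E \right)} = 0 \cdot 4 = 0$)
$190 - H{\left(7 \right)} = 190 - 0 = 190 + 0 = 190$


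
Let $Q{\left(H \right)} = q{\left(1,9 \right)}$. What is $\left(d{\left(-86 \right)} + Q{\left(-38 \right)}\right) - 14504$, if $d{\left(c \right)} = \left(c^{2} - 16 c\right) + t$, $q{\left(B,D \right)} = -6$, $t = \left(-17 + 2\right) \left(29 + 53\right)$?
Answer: $-6968$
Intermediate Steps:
$t = -1230$ ($t = \left(-15\right) 82 = -1230$)
$Q{\left(H \right)} = -6$
$d{\left(c \right)} = -1230 + c^{2} - 16 c$ ($d{\left(c \right)} = \left(c^{2} - 16 c\right) - 1230 = -1230 + c^{2} - 16 c$)
$\left(d{\left(-86 \right)} + Q{\left(-38 \right)}\right) - 14504 = \left(\left(-1230 + \left(-86\right)^{2} - -1376\right) - 6\right) - 14504 = \left(\left(-1230 + 7396 + 1376\right) - 6\right) - 14504 = \left(7542 - 6\right) - 14504 = 7536 - 14504 = -6968$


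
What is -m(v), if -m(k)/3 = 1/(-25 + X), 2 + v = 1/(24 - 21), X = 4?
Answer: -⅐ ≈ -0.14286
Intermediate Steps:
v = -5/3 (v = -2 + 1/(24 - 21) = -2 + 1/3 = -2 + ⅓ = -5/3 ≈ -1.6667)
m(k) = ⅐ (m(k) = -3/(-25 + 4) = -3/(-21) = -3*(-1/21) = ⅐)
-m(v) = -1*⅐ = -⅐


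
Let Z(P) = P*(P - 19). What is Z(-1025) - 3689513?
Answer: -2619413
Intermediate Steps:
Z(P) = P*(-19 + P)
Z(-1025) - 3689513 = -1025*(-19 - 1025) - 3689513 = -1025*(-1044) - 3689513 = 1070100 - 3689513 = -2619413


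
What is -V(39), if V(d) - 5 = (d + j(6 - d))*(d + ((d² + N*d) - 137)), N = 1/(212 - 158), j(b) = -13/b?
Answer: -16659035/297 ≈ -56091.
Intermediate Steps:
N = 1/54 ≈ 0.018519
V(d) = 5 + (d - 13/(6 - d))*(-137 + d² + 55*d/54) (V(d) = 5 + (d - 13/(6 - d))*(d + ((d² + d/54) - 137)) = 5 + (d - 13/(6 - d))*(d + (-137 + d² + d/54)) = 5 + (d - 13/(6 - d))*(-137 + d² + 55*d/54))
-V(39) = -(-97794 - 7026*39² - 269*39³ + 54*39⁴ + 45373*39)/(54*(-6 + 39)) = -(-97794 - 7026*1521 - 269*59319 + 54*2313441 + 1769547)/(54*33) = -(-97794 - 10686546 - 15956811 + 124925814 + 1769547)/(54*33) = -99954210/(54*33) = -1*16659035/297 = -16659035/297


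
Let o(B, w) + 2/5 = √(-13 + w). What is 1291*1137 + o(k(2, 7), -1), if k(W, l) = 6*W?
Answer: 7339333/5 + I*√14 ≈ 1.4679e+6 + 3.7417*I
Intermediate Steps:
o(B, w) = -⅖ + √(-13 + w)
1291*1137 + o(k(2, 7), -1) = 1291*1137 + (-⅖ + √(-13 - 1)) = 1467867 + (-⅖ + √(-14)) = 1467867 + (-⅖ + I*√14) = 7339333/5 + I*√14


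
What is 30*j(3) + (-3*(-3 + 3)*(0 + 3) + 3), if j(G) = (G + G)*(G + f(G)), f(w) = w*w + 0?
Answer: 2163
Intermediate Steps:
f(w) = w² (f(w) = w² + 0 = w²)
j(G) = 2*G*(G + G²) (j(G) = (G + G)*(G + G²) = (2*G)*(G + G²) = 2*G*(G + G²))
30*j(3) + (-3*(-3 + 3)*(0 + 3) + 3) = 30*(2*3²*(1 + 3)) + (-3*(-3 + 3)*(0 + 3) + 3) = 30*(2*9*4) + (-0*3 + 3) = 30*72 + (-3*0 + 3) = 2160 + (0 + 3) = 2160 + 3 = 2163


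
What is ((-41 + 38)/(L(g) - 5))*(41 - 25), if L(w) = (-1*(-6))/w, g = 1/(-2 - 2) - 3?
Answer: 624/89 ≈ 7.0112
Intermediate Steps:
g = -13/4 (g = 1/(-4) - 3 = -¼ - 3 = -13/4 ≈ -3.2500)
L(w) = 6/w
((-41 + 38)/(L(g) - 5))*(41 - 25) = ((-41 + 38)/(6/(-13/4) - 5))*(41 - 25) = -3/(6*(-4/13) - 5)*16 = -3/(-24/13 - 5)*16 = -3/(-89/13)*16 = -3*(-13/89)*16 = (39/89)*16 = 624/89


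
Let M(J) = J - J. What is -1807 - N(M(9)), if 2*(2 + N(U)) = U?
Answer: -1805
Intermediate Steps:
M(J) = 0
N(U) = -2 + U/2
-1807 - N(M(9)) = -1807 - (-2 + (½)*0) = -1807 - (-2 + 0) = -1807 - 1*(-2) = -1807 + 2 = -1805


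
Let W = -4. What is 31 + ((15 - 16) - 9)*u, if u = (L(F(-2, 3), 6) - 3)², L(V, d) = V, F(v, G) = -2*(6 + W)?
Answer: -459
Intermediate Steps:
F(v, G) = -4 (F(v, G) = -2*(6 - 4) = -2*2 = -4)
u = 49 (u = (-4 - 3)² = (-7)² = 49)
31 + ((15 - 16) - 9)*u = 31 + ((15 - 16) - 9)*49 = 31 + (-1 - 9)*49 = 31 - 10*49 = 31 - 490 = -459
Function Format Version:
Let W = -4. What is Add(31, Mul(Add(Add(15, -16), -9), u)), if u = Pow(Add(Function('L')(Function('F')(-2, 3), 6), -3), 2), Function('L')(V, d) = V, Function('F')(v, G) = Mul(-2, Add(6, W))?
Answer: -459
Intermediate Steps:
Function('F')(v, G) = -4 (Function('F')(v, G) = Mul(-2, Add(6, -4)) = Mul(-2, 2) = -4)
u = 49 (u = Pow(Add(-4, -3), 2) = Pow(-7, 2) = 49)
Add(31, Mul(Add(Add(15, -16), -9), u)) = Add(31, Mul(Add(Add(15, -16), -9), 49)) = Add(31, Mul(Add(-1, -9), 49)) = Add(31, Mul(-10, 49)) = Add(31, -490) = -459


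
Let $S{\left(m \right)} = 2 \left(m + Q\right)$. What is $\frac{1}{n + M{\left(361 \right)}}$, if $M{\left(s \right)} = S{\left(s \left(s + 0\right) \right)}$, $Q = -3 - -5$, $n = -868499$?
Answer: $- \frac{1}{607853} \approx -1.6451 \cdot 10^{-6}$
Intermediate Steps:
$Q = 2$ ($Q = -3 + 5 = 2$)
$S{\left(m \right)} = 4 + 2 m$ ($S{\left(m \right)} = 2 \left(m + 2\right) = 2 \left(2 + m\right) = 4 + 2 m$)
$M{\left(s \right)} = 4 + 2 s^{2}$ ($M{\left(s \right)} = 4 + 2 s \left(s + 0\right) = 4 + 2 s s = 4 + 2 s^{2}$)
$\frac{1}{n + M{\left(361 \right)}} = \frac{1}{-868499 + \left(4 + 2 \cdot 361^{2}\right)} = \frac{1}{-868499 + \left(4 + 2 \cdot 130321\right)} = \frac{1}{-868499 + \left(4 + 260642\right)} = \frac{1}{-868499 + 260646} = \frac{1}{-607853} = - \frac{1}{607853}$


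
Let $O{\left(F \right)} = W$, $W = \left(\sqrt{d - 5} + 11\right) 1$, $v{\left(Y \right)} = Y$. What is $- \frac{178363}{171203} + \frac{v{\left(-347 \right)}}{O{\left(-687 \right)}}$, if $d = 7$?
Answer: $- \frac{674707048}{20373157} + \frac{347 \sqrt{2}}{119} \approx -28.994$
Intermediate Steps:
$W = 11 + \sqrt{2}$ ($W = \left(\sqrt{7 - 5} + 11\right) 1 = \left(\sqrt{2} + 11\right) 1 = \left(11 + \sqrt{2}\right) 1 = 11 + \sqrt{2} \approx 12.414$)
$O{\left(F \right)} = 11 + \sqrt{2}$
$- \frac{178363}{171203} + \frac{v{\left(-347 \right)}}{O{\left(-687 \right)}} = - \frac{178363}{171203} - \frac{347}{11 + \sqrt{2}}$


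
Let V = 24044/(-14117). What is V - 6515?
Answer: -91996299/14117 ≈ -6516.7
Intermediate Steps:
V = -24044/14117 (V = 24044*(-1/14117) = -24044/14117 ≈ -1.7032)
V - 6515 = -24044/14117 - 6515 = -91996299/14117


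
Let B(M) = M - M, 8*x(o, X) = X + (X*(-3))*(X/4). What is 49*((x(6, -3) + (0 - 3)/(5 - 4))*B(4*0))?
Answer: 0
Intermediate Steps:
x(o, X) = -3*X**2/32 + X/8 (x(o, X) = (X + (X*(-3))*(X/4))/8 = (X + (-3*X)*(X*(1/4)))/8 = (X + (-3*X)*(X/4))/8 = (X - 3*X**2/4)/8 = -3*X**2/32 + X/8)
B(M) = 0
49*((x(6, -3) + (0 - 3)/(5 - 4))*B(4*0)) = 49*(((1/32)*(-3)*(4 - 3*(-3)) + (0 - 3)/(5 - 4))*0) = 49*(((1/32)*(-3)*(4 + 9) - 3/1)*0) = 49*(((1/32)*(-3)*13 - 3*1)*0) = 49*((-39/32 - 3)*0) = 49*(-135/32*0) = 49*0 = 0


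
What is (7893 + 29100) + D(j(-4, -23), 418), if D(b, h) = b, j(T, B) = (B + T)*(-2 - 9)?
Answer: 37290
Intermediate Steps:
j(T, B) = -11*B - 11*T (j(T, B) = (B + T)*(-11) = -11*B - 11*T)
(7893 + 29100) + D(j(-4, -23), 418) = (7893 + 29100) + (-11*(-23) - 11*(-4)) = 36993 + (253 + 44) = 36993 + 297 = 37290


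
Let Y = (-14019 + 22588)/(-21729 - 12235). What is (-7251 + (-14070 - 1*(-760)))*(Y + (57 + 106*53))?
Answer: -3962868150491/33964 ≈ -1.1668e+8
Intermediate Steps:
Y = -8569/33964 (Y = 8569/(-33964) = 8569*(-1/33964) = -8569/33964 ≈ -0.25230)
(-7251 + (-14070 - 1*(-760)))*(Y + (57 + 106*53)) = (-7251 + (-14070 - 1*(-760)))*(-8569/33964 + (57 + 106*53)) = (-7251 + (-14070 + 760))*(-8569/33964 + (57 + 5618)) = (-7251 - 13310)*(-8569/33964 + 5675) = -20561*192737131/33964 = -3962868150491/33964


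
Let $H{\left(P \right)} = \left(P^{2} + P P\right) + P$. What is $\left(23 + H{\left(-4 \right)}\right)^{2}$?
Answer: $2601$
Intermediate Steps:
$H{\left(P \right)} = P + 2 P^{2}$ ($H{\left(P \right)} = \left(P^{2} + P^{2}\right) + P = 2 P^{2} + P = P + 2 P^{2}$)
$\left(23 + H{\left(-4 \right)}\right)^{2} = \left(23 - 4 \left(1 + 2 \left(-4\right)\right)\right)^{2} = \left(23 - 4 \left(1 - 8\right)\right)^{2} = \left(23 - -28\right)^{2} = \left(23 + 28\right)^{2} = 51^{2} = 2601$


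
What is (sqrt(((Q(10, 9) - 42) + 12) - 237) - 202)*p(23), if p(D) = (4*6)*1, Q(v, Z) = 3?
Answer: -4848 + 48*I*sqrt(66) ≈ -4848.0 + 389.95*I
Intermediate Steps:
p(D) = 24 (p(D) = 24*1 = 24)
(sqrt(((Q(10, 9) - 42) + 12) - 237) - 202)*p(23) = (sqrt(((3 - 42) + 12) - 237) - 202)*24 = (sqrt((-39 + 12) - 237) - 202)*24 = (sqrt(-27 - 237) - 202)*24 = (sqrt(-264) - 202)*24 = (2*I*sqrt(66) - 202)*24 = (-202 + 2*I*sqrt(66))*24 = -4848 + 48*I*sqrt(66)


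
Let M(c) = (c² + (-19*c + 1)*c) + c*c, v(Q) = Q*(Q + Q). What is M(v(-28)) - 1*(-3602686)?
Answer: -38192354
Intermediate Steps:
v(Q) = 2*Q² (v(Q) = Q*(2*Q) = 2*Q²)
M(c) = 2*c² + c*(1 - 19*c) (M(c) = (c² + (1 - 19*c)*c) + c² = (c² + c*(1 - 19*c)) + c² = 2*c² + c*(1 - 19*c))
M(v(-28)) - 1*(-3602686) = (2*(-28)²)*(1 - 34*(-28)²) - 1*(-3602686) = (2*784)*(1 - 34*784) + 3602686 = 1568*(1 - 17*1568) + 3602686 = 1568*(1 - 26656) + 3602686 = 1568*(-26655) + 3602686 = -41795040 + 3602686 = -38192354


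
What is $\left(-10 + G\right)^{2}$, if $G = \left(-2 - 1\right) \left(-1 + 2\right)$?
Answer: $169$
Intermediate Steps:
$G = -3$ ($G = \left(-3\right) 1 = -3$)
$\left(-10 + G\right)^{2} = \left(-10 - 3\right)^{2} = \left(-13\right)^{2} = 169$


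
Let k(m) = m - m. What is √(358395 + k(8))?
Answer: √358395 ≈ 598.66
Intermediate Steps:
k(m) = 0
√(358395 + k(8)) = √(358395 + 0) = √358395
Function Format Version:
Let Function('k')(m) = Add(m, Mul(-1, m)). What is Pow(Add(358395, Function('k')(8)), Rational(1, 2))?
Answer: Pow(358395, Rational(1, 2)) ≈ 598.66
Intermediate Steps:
Function('k')(m) = 0
Pow(Add(358395, Function('k')(8)), Rational(1, 2)) = Pow(Add(358395, 0), Rational(1, 2)) = Pow(358395, Rational(1, 2))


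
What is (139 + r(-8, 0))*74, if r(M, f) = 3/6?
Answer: 10323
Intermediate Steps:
r(M, f) = ½ (r(M, f) = 3*(⅙) = ½)
(139 + r(-8, 0))*74 = (139 + ½)*74 = (279/2)*74 = 10323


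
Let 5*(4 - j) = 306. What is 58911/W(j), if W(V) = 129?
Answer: 19637/43 ≈ 456.67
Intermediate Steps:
j = -286/5 (j = 4 - ⅕*306 = 4 - 306/5 = -286/5 ≈ -57.200)
58911/W(j) = 58911/129 = 58911*(1/129) = 19637/43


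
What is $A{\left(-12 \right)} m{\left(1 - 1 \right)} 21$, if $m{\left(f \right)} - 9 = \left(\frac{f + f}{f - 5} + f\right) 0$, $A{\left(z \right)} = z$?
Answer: $-2268$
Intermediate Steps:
$m{\left(f \right)} = 9$ ($m{\left(f \right)} = 9 + \left(\frac{f + f}{f - 5} + f\right) 0 = 9 + \left(\frac{2 f}{-5 + f} + f\right) 0 = 9 + \left(f + \frac{2 f}{-5 + f}\right) 0 = 9 + 0 = 9$)
$A{\left(-12 \right)} m{\left(1 - 1 \right)} 21 = \left(-12\right) 9 \cdot 21 = \left(-108\right) 21 = -2268$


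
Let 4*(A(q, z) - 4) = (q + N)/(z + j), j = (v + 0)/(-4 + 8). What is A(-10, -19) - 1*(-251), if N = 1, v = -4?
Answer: 20409/80 ≈ 255.11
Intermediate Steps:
j = -1 (j = (-4 + 0)/(-4 + 8) = -4/4 = -4*1/4 = -1)
A(q, z) = 4 + (1 + q)/(4*(-1 + z)) (A(q, z) = 4 + ((q + 1)/(z - 1))/4 = 4 + ((1 + q)/(-1 + z))/4 = 4 + (1 + q)/(4*(-1 + z)))
A(-10, -19) - 1*(-251) = (-15 - 10 + 16*(-19))/(4*(-1 - 19)) - 1*(-251) = (1/4)*(-15 - 10 - 304)/(-20) + 251 = (1/4)*(-1/20)*(-329) + 251 = 329/80 + 251 = 20409/80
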